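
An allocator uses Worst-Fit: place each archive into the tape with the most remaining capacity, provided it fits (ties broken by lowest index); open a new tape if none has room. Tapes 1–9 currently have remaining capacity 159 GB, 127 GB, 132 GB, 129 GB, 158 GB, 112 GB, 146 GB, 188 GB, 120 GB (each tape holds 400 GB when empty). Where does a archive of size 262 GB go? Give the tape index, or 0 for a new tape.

0

No tape has ≥ 262 GB free, so a new tape is opened.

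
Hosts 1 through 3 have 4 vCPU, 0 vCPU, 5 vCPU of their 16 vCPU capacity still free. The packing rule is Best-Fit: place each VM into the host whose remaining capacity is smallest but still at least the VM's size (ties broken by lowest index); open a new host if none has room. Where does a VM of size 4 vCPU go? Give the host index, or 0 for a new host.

Hosts with room: host 1 (4 vCPU), host 3 (5 vCPU).
Tightest fit is host 1 with 4 vCPU free.

1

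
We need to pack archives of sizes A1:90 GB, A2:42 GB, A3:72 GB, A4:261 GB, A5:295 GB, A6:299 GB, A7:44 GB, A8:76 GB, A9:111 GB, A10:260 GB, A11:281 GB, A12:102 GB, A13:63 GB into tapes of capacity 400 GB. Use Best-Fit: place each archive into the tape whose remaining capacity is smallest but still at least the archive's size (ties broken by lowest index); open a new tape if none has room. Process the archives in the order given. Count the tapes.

6 tapes

A1 (90 GB) → tape 1 (remaining 310 GB)
A2 (42 GB) → tape 1 (remaining 268 GB)
A3 (72 GB) → tape 1 (remaining 196 GB)
A4 (261 GB) → tape 2 (remaining 139 GB)
A5 (295 GB) → tape 3 (remaining 105 GB)
A6 (299 GB) → tape 4 (remaining 101 GB)
A7 (44 GB) → tape 4 (remaining 57 GB)
A8 (76 GB) → tape 3 (remaining 29 GB)
A9 (111 GB) → tape 2 (remaining 28 GB)
A10 (260 GB) → tape 5 (remaining 140 GB)
A11 (281 GB) → tape 6 (remaining 119 GB)
A12 (102 GB) → tape 6 (remaining 17 GB)
A13 (63 GB) → tape 5 (remaining 77 GB)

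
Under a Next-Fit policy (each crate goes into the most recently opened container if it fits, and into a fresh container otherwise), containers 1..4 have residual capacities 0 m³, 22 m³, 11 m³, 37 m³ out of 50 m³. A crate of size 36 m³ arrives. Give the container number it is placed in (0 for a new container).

Next-Fit only looks at container 4, which has 37 m³ free.
36 m³ fits there.

4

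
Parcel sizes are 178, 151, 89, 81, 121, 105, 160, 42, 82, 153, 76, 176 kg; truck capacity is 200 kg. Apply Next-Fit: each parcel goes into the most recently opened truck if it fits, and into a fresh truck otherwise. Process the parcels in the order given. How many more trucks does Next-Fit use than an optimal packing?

2

Next-Fit: [178] [151] [89,81] [121] [105] [160] [42,82] [153] [76] [176] → 10 trucks.
Total size 1414 kg; any packing needs at least ⌈1414/200⌉ = 8 trucks.
An optimal packing achieves that bound: [178] [176] [160] [153,42] [151] [121,76] [105,89] [82,81] → 8 trucks.
Excess: 10 − 8 = 2.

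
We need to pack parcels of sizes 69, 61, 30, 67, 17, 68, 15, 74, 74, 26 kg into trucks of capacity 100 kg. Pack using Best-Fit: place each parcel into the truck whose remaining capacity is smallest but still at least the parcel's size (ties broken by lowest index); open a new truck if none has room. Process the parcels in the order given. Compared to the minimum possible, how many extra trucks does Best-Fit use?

0

Best-Fit: [69,30] [61] [67,17,15] [68] [74,26] [74] → 6 trucks.
Total size 501 kg; any packing needs at least ⌈501/100⌉ = 6 trucks.
So 6 is already optimal.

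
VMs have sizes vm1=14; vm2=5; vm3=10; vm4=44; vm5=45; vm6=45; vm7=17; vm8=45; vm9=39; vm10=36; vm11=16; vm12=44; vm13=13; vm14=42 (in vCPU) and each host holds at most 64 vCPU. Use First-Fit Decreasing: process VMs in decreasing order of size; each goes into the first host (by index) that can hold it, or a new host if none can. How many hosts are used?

Sorted descending: 45, 45, 45, 44, 44, 42, 39, 36, 17, 16, 14, 13, 10, 5.
Put 45 vCPU in host 1; 19 vCPU remain.
Put 45 vCPU in host 2; 19 vCPU remain.
Put 45 vCPU in host 3; 19 vCPU remain.
Put 44 vCPU in host 4; 20 vCPU remain.
Put 44 vCPU in host 5; 20 vCPU remain.
Put 42 vCPU in host 6; 22 vCPU remain.
Put 39 vCPU in host 7; 25 vCPU remain.
Put 36 vCPU in host 8; 28 vCPU remain.
Put 17 vCPU in host 1; 2 vCPU remain.
Put 16 vCPU in host 2; 3 vCPU remain.
Put 14 vCPU in host 3; 5 vCPU remain.
Put 13 vCPU in host 4; 7 vCPU remain.
Put 10 vCPU in host 5; 10 vCPU remain.
Put 5 vCPU in host 3; 0 vCPU remain.

8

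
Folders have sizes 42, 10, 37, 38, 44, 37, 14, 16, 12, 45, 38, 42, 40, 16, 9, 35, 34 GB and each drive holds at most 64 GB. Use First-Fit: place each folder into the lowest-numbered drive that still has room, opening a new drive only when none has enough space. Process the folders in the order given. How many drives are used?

drive 1: place 42 GB, 22 GB left
drive 1: place 10 GB, 12 GB left
drive 2: place 37 GB, 27 GB left
drive 3: place 38 GB, 26 GB left
drive 4: place 44 GB, 20 GB left
drive 5: place 37 GB, 27 GB left
drive 2: place 14 GB, 13 GB left
drive 3: place 16 GB, 10 GB left
drive 1: place 12 GB, 0 GB left
drive 6: place 45 GB, 19 GB left
drive 7: place 38 GB, 26 GB left
drive 8: place 42 GB, 22 GB left
drive 9: place 40 GB, 24 GB left
drive 4: place 16 GB, 4 GB left
drive 2: place 9 GB, 4 GB left
drive 10: place 35 GB, 29 GB left
drive 11: place 34 GB, 30 GB left
Final drives: [42,10,12] [37,14,9] [38,16] [44,16] [37] [45] [38] [42] [40] [35] [34].

11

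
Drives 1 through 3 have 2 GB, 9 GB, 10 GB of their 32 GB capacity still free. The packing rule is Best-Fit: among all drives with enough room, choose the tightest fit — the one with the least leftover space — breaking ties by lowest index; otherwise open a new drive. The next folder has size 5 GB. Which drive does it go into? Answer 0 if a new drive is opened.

2

Drives with room: drive 2 (9 GB), drive 3 (10 GB).
Tightest fit is drive 2 with 9 GB free.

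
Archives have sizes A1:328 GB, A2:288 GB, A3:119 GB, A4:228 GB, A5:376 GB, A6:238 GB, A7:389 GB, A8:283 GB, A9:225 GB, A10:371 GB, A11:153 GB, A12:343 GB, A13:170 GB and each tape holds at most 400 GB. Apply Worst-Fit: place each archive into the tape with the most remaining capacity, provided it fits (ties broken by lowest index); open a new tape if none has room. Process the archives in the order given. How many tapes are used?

11

tape 1: place A1 (328 GB), 72 GB left
tape 2: place A2 (288 GB), 112 GB left
tape 3: place A3 (119 GB), 281 GB left
tape 3: place A4 (228 GB), 53 GB left
tape 4: place A5 (376 GB), 24 GB left
tape 5: place A6 (238 GB), 162 GB left
tape 6: place A7 (389 GB), 11 GB left
tape 7: place A8 (283 GB), 117 GB left
tape 8: place A9 (225 GB), 175 GB left
tape 9: place A10 (371 GB), 29 GB left
tape 8: place A11 (153 GB), 22 GB left
tape 10: place A12 (343 GB), 57 GB left
tape 11: place A13 (170 GB), 230 GB left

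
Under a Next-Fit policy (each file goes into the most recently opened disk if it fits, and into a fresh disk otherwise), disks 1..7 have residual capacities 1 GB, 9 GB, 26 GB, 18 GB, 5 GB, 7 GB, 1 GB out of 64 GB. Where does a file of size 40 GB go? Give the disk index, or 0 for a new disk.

Next-Fit only looks at disk 7, which has 1 GB free.
40 GB does not fit, so a new disk is opened.

0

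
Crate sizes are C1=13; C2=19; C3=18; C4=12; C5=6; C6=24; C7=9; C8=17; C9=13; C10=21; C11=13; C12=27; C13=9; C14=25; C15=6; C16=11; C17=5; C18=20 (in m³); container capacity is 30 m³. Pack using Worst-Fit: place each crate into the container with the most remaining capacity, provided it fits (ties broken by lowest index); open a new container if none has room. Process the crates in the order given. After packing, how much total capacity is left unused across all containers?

62

container 1: place C1 (13 m³), 17 m³ left
container 2: place C2 (19 m³), 11 m³ left
container 3: place C3 (18 m³), 12 m³ left
container 1: place C4 (12 m³), 5 m³ left
container 3: place C5 (6 m³), 6 m³ left
container 4: place C6 (24 m³), 6 m³ left
container 2: place C7 (9 m³), 2 m³ left
container 5: place C8 (17 m³), 13 m³ left
container 5: place C9 (13 m³), 0 m³ left
container 6: place C10 (21 m³), 9 m³ left
container 7: place C11 (13 m³), 17 m³ left
container 8: place C12 (27 m³), 3 m³ left
container 7: place C13 (9 m³), 8 m³ left
container 9: place C14 (25 m³), 5 m³ left
container 6: place C15 (6 m³), 3 m³ left
container 10: place C16 (11 m³), 19 m³ left
container 10: place C17 (5 m³), 14 m³ left
container 11: place C18 (20 m³), 10 m³ left
11 containers × 30 m³ = 330 m³; used 268 m³; unused 62 m³.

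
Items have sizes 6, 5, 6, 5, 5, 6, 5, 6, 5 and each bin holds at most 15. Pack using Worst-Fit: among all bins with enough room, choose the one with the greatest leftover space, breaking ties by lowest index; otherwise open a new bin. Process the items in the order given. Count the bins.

6 → bin 1 (remaining 9)
5 → bin 1 (remaining 4)
6 → bin 2 (remaining 9)
5 → bin 2 (remaining 4)
5 → bin 3 (remaining 10)
6 → bin 3 (remaining 4)
5 → bin 4 (remaining 10)
6 → bin 4 (remaining 4)
5 → bin 5 (remaining 10)

5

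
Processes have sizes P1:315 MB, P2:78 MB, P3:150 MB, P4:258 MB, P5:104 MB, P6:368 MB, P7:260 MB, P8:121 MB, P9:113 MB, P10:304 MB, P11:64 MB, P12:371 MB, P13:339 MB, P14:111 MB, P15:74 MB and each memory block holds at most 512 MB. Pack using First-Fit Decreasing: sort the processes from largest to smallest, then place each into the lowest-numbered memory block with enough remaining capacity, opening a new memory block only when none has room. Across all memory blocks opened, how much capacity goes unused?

Sorted descending: 371, 368, 339, 315, 304, 260, 258, 150, 121, 113, 111, 104, 78, 74, 64.
Put 371 MB in memory block 1; 141 MB remain.
Put 368 MB in memory block 2; 144 MB remain.
Put 339 MB in memory block 3; 173 MB remain.
Put 315 MB in memory block 4; 197 MB remain.
Put 304 MB in memory block 5; 208 MB remain.
Put 260 MB in memory block 6; 252 MB remain.
Put 258 MB in memory block 7; 254 MB remain.
Put 150 MB in memory block 3; 23 MB remain.
Put 121 MB in memory block 1; 20 MB remain.
Put 113 MB in memory block 2; 31 MB remain.
Put 111 MB in memory block 4; 86 MB remain.
Put 104 MB in memory block 5; 104 MB remain.
Put 78 MB in memory block 4; 8 MB remain.
Put 74 MB in memory block 5; 30 MB remain.
Put 64 MB in memory block 6; 188 MB remain.
7 memory blocks × 512 MB = 3584 MB; used 3030 MB; unused 554 MB.

554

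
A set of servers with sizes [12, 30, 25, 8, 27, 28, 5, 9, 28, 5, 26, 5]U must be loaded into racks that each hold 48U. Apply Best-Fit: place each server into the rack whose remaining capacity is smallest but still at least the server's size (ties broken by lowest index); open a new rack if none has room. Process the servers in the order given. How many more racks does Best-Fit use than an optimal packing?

0

Best-Fit: [12,30,5] [25,8,9,5] [27] [28,5] [28] [26] → 6 racks.
6 servers exceed 24U (half the capacity), and no two of those can share a rack, so at least 6 racks are needed.
So 6 is already optimal.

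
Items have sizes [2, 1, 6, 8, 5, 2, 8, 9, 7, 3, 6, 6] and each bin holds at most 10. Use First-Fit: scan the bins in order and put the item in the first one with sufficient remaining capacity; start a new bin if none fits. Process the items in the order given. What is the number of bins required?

8

2 → bin 1 (remaining 8)
1 → bin 1 (remaining 7)
6 → bin 1 (remaining 1)
8 → bin 2 (remaining 2)
5 → bin 3 (remaining 5)
2 → bin 2 (remaining 0)
8 → bin 4 (remaining 2)
9 → bin 5 (remaining 1)
7 → bin 6 (remaining 3)
3 → bin 3 (remaining 2)
6 → bin 7 (remaining 4)
6 → bin 8 (remaining 4)
Final bins: [2,1,6] [8,2] [5,3] [8] [9] [7] [6] [6].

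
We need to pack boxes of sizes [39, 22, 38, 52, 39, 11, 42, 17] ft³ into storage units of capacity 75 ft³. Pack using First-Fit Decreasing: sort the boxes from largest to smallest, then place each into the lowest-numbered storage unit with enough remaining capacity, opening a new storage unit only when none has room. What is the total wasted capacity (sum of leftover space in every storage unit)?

115

Sorted descending: 52, 42, 39, 39, 38, 22, 17, 11.
storage unit 1: place 52 ft³, 23 ft³ left
storage unit 2: place 42 ft³, 33 ft³ left
storage unit 3: place 39 ft³, 36 ft³ left
storage unit 4: place 39 ft³, 36 ft³ left
storage unit 5: place 38 ft³, 37 ft³ left
storage unit 1: place 22 ft³, 1 ft³ left
storage unit 2: place 17 ft³, 16 ft³ left
storage unit 2: place 11 ft³, 5 ft³ left
5 storage units × 75 ft³ = 375 ft³; used 260 ft³; unused 115 ft³.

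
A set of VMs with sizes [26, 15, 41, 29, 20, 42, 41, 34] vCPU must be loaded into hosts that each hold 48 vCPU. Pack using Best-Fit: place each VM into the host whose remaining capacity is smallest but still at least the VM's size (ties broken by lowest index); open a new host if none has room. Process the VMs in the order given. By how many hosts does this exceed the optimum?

1

Best-Fit: [26,15] [41] [29] [20] [42] [41] [34] → 7 hosts.
Total size 248 vCPU; any packing needs at least ⌈248/48⌉ = 6 hosts.
An optimal packing achieves that bound: [42] [41] [41] [34] [29,15] [26,20] → 6 hosts.
Excess: 7 − 6 = 1.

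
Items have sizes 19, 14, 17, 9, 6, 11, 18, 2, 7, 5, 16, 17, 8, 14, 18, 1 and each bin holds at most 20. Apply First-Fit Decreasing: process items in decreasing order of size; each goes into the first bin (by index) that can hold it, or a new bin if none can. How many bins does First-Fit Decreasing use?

10 bins

Sorted descending: 19, 18, 18, 17, 17, 16, 14, 14, 11, 9, 8, 7, 6, 5, 2, 1.
19 → bin 1 (remaining 1)
18 → bin 2 (remaining 2)
18 → bin 3 (remaining 2)
17 → bin 4 (remaining 3)
17 → bin 5 (remaining 3)
16 → bin 6 (remaining 4)
14 → bin 7 (remaining 6)
14 → bin 8 (remaining 6)
11 → bin 9 (remaining 9)
9 → bin 9 (remaining 0)
8 → bin 10 (remaining 12)
7 → bin 10 (remaining 5)
6 → bin 7 (remaining 0)
5 → bin 8 (remaining 1)
2 → bin 2 (remaining 0)
1 → bin 1 (remaining 0)
Final bins: [19,1] [18,2] [18] [17] [17] [16] [14,6] [14,5] [11,9] [8,7].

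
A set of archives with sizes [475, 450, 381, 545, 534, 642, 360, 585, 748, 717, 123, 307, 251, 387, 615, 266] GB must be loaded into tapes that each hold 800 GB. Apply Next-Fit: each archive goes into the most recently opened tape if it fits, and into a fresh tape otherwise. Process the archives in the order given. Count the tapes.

475 GB → tape 1 (remaining 325 GB)
450 GB → tape 2 (remaining 350 GB)
381 GB → tape 3 (remaining 419 GB)
545 GB → tape 4 (remaining 255 GB)
534 GB → tape 5 (remaining 266 GB)
642 GB → tape 6 (remaining 158 GB)
360 GB → tape 7 (remaining 440 GB)
585 GB → tape 8 (remaining 215 GB)
748 GB → tape 9 (remaining 52 GB)
717 GB → tape 10 (remaining 83 GB)
123 GB → tape 11 (remaining 677 GB)
307 GB → tape 11 (remaining 370 GB)
251 GB → tape 11 (remaining 119 GB)
387 GB → tape 12 (remaining 413 GB)
615 GB → tape 13 (remaining 185 GB)
266 GB → tape 14 (remaining 534 GB)

14 tapes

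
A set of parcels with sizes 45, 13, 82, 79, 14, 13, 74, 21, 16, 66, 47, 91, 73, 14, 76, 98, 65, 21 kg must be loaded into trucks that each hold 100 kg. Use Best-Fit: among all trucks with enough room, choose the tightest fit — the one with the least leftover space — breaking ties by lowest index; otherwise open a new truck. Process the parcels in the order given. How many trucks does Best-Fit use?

45 kg → truck 1 (remaining 55 kg)
13 kg → truck 1 (remaining 42 kg)
82 kg → truck 2 (remaining 18 kg)
79 kg → truck 3 (remaining 21 kg)
14 kg → truck 2 (remaining 4 kg)
13 kg → truck 3 (remaining 8 kg)
74 kg → truck 4 (remaining 26 kg)
21 kg → truck 4 (remaining 5 kg)
16 kg → truck 1 (remaining 26 kg)
66 kg → truck 5 (remaining 34 kg)
47 kg → truck 6 (remaining 53 kg)
91 kg → truck 7 (remaining 9 kg)
73 kg → truck 8 (remaining 27 kg)
14 kg → truck 1 (remaining 12 kg)
76 kg → truck 9 (remaining 24 kg)
98 kg → truck 10 (remaining 2 kg)
65 kg → truck 11 (remaining 35 kg)
21 kg → truck 9 (remaining 3 kg)
Final trucks: [45,13,16,14] [82,14] [79,13] [74,21] [66] [47] [91] [73] [76,21] [98] [65].

11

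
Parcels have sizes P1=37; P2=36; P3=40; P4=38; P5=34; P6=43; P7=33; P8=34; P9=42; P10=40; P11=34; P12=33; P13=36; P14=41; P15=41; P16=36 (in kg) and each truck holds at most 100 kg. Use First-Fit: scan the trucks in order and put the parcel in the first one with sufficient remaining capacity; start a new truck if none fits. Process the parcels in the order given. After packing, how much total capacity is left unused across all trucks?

202

P1 (37 kg) → truck 1 (remaining 63 kg)
P2 (36 kg) → truck 1 (remaining 27 kg)
P3 (40 kg) → truck 2 (remaining 60 kg)
P4 (38 kg) → truck 2 (remaining 22 kg)
P5 (34 kg) → truck 3 (remaining 66 kg)
P6 (43 kg) → truck 3 (remaining 23 kg)
P7 (33 kg) → truck 4 (remaining 67 kg)
P8 (34 kg) → truck 4 (remaining 33 kg)
P9 (42 kg) → truck 5 (remaining 58 kg)
P10 (40 kg) → truck 5 (remaining 18 kg)
P11 (34 kg) → truck 6 (remaining 66 kg)
P12 (33 kg) → truck 4 (remaining 0 kg)
P13 (36 kg) → truck 6 (remaining 30 kg)
P14 (41 kg) → truck 7 (remaining 59 kg)
P15 (41 kg) → truck 7 (remaining 18 kg)
P16 (36 kg) → truck 8 (remaining 64 kg)
8 trucks × 100 kg = 800 kg; used 598 kg; unused 202 kg.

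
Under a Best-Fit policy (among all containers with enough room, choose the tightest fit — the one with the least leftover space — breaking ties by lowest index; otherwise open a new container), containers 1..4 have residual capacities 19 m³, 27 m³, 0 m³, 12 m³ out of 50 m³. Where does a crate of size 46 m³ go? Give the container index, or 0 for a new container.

No container has ≥ 46 m³ free, so a new container is opened.

0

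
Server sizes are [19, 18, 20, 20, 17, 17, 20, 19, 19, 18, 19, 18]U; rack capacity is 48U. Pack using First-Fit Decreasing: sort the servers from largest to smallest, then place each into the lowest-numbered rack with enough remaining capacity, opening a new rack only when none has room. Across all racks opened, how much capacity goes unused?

64

Sorted descending: 20, 20, 20, 19, 19, 19, 19, 18, 18, 18, 17, 17.
20U → rack 1 (remaining 28U)
20U → rack 1 (remaining 8U)
20U → rack 2 (remaining 28U)
19U → rack 2 (remaining 9U)
19U → rack 3 (remaining 29U)
19U → rack 3 (remaining 10U)
19U → rack 4 (remaining 29U)
18U → rack 4 (remaining 11U)
18U → rack 5 (remaining 30U)
18U → rack 5 (remaining 12U)
17U → rack 6 (remaining 31U)
17U → rack 6 (remaining 14U)
6 racks × 48U = 288U; used 224U; unused 64U.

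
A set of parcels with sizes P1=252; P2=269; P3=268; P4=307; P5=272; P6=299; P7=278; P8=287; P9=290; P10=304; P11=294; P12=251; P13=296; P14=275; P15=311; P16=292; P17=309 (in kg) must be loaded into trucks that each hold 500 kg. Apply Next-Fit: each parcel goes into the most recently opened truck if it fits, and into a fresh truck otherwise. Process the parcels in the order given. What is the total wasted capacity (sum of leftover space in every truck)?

Put P1 (252 kg) in truck 1; 248 kg remain.
Put P2 (269 kg) in truck 2; 231 kg remain.
Put P3 (268 kg) in truck 3; 232 kg remain.
Put P4 (307 kg) in truck 4; 193 kg remain.
Put P5 (272 kg) in truck 5; 228 kg remain.
Put P6 (299 kg) in truck 6; 201 kg remain.
Put P7 (278 kg) in truck 7; 222 kg remain.
Put P8 (287 kg) in truck 8; 213 kg remain.
Put P9 (290 kg) in truck 9; 210 kg remain.
Put P10 (304 kg) in truck 10; 196 kg remain.
Put P11 (294 kg) in truck 11; 206 kg remain.
Put P12 (251 kg) in truck 12; 249 kg remain.
Put P13 (296 kg) in truck 13; 204 kg remain.
Put P14 (275 kg) in truck 14; 225 kg remain.
Put P15 (311 kg) in truck 15; 189 kg remain.
Put P16 (292 kg) in truck 16; 208 kg remain.
Put P17 (309 kg) in truck 17; 191 kg remain.
17 trucks × 500 kg = 8500 kg; used 4854 kg; unused 3646 kg.

3646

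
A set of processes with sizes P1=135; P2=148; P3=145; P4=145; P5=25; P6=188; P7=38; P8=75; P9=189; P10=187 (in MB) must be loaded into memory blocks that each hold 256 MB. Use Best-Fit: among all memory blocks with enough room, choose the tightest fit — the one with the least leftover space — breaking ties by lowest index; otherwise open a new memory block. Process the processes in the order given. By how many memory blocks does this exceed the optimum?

0

Best-Fit: [135] [148,25,75] [145] [145] [188,38] [189] [187] → 7 memory blocks.
7 processes exceed 128 MB (half the capacity), and no two of those can share a memory block, so at least 7 memory blocks are needed.
So 7 is already optimal.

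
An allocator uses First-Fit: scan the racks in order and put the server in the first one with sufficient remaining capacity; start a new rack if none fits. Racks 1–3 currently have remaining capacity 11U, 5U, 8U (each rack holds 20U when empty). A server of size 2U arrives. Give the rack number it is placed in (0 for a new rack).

1

Racks with room: rack 1 (11U), rack 2 (5U), rack 3 (8U).
The first with room is rack 1.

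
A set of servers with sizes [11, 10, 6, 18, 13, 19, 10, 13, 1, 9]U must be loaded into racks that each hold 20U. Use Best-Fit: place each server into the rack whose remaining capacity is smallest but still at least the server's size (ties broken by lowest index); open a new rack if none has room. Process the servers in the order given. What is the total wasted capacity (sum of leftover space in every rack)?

rack 1: place 11U, 9U left
rack 2: place 10U, 10U left
rack 1: place 6U, 3U left
rack 3: place 18U, 2U left
rack 4: place 13U, 7U left
rack 5: place 19U, 1U left
rack 2: place 10U, 0U left
rack 6: place 13U, 7U left
rack 5: place 1U, 0U left
rack 7: place 9U, 11U left
7 racks × 20U = 140U; used 110U; unused 30U.

30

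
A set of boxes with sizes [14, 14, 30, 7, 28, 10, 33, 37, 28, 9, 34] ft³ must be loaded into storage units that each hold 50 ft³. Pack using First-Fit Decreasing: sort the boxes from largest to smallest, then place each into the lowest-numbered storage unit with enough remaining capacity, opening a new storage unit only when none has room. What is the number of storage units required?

6 storage units

Sorted descending: 37, 34, 33, 30, 28, 28, 14, 14, 10, 9, 7.
storage unit 1: place 37 ft³, 13 ft³ left
storage unit 2: place 34 ft³, 16 ft³ left
storage unit 3: place 33 ft³, 17 ft³ left
storage unit 4: place 30 ft³, 20 ft³ left
storage unit 5: place 28 ft³, 22 ft³ left
storage unit 6: place 28 ft³, 22 ft³ left
storage unit 2: place 14 ft³, 2 ft³ left
storage unit 3: place 14 ft³, 3 ft³ left
storage unit 1: place 10 ft³, 3 ft³ left
storage unit 4: place 9 ft³, 11 ft³ left
storage unit 4: place 7 ft³, 4 ft³ left
Final storage units: [37,10] [34,14] [33,14] [30,9,7] [28] [28].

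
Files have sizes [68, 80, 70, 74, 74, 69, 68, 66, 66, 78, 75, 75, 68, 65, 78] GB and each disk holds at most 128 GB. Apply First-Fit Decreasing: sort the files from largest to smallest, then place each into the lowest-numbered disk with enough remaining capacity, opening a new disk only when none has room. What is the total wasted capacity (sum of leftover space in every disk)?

846

Sorted descending: 80, 78, 78, 75, 75, 74, 74, 70, 69, 68, 68, 68, 66, 66, 65.
disk 1: place 80 GB, 48 GB left
disk 2: place 78 GB, 50 GB left
disk 3: place 78 GB, 50 GB left
disk 4: place 75 GB, 53 GB left
disk 5: place 75 GB, 53 GB left
disk 6: place 74 GB, 54 GB left
disk 7: place 74 GB, 54 GB left
disk 8: place 70 GB, 58 GB left
disk 9: place 69 GB, 59 GB left
disk 10: place 68 GB, 60 GB left
disk 11: place 68 GB, 60 GB left
disk 12: place 68 GB, 60 GB left
disk 13: place 66 GB, 62 GB left
disk 14: place 66 GB, 62 GB left
disk 15: place 65 GB, 63 GB left
15 disks × 128 GB = 1920 GB; used 1074 GB; unused 846 GB.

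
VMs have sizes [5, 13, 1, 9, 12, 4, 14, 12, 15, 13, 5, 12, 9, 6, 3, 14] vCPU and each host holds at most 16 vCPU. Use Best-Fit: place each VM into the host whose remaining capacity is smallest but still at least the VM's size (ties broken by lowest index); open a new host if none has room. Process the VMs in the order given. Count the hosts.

11

host 1: place 5 vCPU, 11 vCPU left
host 2: place 13 vCPU, 3 vCPU left
host 2: place 1 vCPU, 2 vCPU left
host 1: place 9 vCPU, 2 vCPU left
host 3: place 12 vCPU, 4 vCPU left
host 3: place 4 vCPU, 0 vCPU left
host 4: place 14 vCPU, 2 vCPU left
host 5: place 12 vCPU, 4 vCPU left
host 6: place 15 vCPU, 1 vCPU left
host 7: place 13 vCPU, 3 vCPU left
host 8: place 5 vCPU, 11 vCPU left
host 9: place 12 vCPU, 4 vCPU left
host 8: place 9 vCPU, 2 vCPU left
host 10: place 6 vCPU, 10 vCPU left
host 7: place 3 vCPU, 0 vCPU left
host 11: place 14 vCPU, 2 vCPU left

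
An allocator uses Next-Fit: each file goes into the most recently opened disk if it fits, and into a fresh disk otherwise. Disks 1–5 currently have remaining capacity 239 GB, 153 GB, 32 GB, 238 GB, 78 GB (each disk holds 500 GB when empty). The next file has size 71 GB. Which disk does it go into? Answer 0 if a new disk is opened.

Next-Fit only looks at disk 5, which has 78 GB free.
71 GB fits there.

5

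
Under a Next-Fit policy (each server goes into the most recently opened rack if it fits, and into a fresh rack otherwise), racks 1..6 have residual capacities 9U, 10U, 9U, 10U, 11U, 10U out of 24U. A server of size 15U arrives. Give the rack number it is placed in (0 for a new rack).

Next-Fit only looks at rack 6, which has 10U free.
15U does not fit, so a new rack is opened.

0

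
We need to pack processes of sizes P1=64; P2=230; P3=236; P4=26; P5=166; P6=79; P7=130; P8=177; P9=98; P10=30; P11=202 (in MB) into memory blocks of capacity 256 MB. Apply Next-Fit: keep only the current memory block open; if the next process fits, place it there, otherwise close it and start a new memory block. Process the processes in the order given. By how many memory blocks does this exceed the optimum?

2

Next-Fit: [64] [230] [236] [26,166] [79,130] [177] [98,30] [202] → 8 memory blocks.
Total size 1438 MB; any packing needs at least ⌈1438/256⌉ = 6 memory blocks.
An optimal packing achieves that bound: [236] [230,26] [202,30] [177,79] [166,64] [130,98] → 6 memory blocks.
Excess: 8 − 6 = 2.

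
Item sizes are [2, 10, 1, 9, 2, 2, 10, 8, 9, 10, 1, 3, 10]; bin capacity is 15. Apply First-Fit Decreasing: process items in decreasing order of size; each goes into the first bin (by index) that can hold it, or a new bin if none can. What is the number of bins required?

Sorted descending: 10, 10, 10, 10, 9, 9, 8, 3, 2, 2, 2, 1, 1.
10 → bin 1 (remaining 5)
10 → bin 2 (remaining 5)
10 → bin 3 (remaining 5)
10 → bin 4 (remaining 5)
9 → bin 5 (remaining 6)
9 → bin 6 (remaining 6)
8 → bin 7 (remaining 7)
3 → bin 1 (remaining 2)
2 → bin 1 (remaining 0)
2 → bin 2 (remaining 3)
2 → bin 2 (remaining 1)
1 → bin 2 (remaining 0)
1 → bin 3 (remaining 4)
Final bins: [10,3,2] [10,2,2,1] [10,1] [10] [9] [9] [8].

7 bins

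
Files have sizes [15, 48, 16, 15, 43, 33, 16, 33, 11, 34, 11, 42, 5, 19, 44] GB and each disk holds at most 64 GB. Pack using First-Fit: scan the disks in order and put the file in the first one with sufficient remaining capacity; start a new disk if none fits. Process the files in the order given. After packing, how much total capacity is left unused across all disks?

63

disk 1: place 15 GB, 49 GB left
disk 1: place 48 GB, 1 GB left
disk 2: place 16 GB, 48 GB left
disk 2: place 15 GB, 33 GB left
disk 3: place 43 GB, 21 GB left
disk 2: place 33 GB, 0 GB left
disk 3: place 16 GB, 5 GB left
disk 4: place 33 GB, 31 GB left
disk 4: place 11 GB, 20 GB left
disk 5: place 34 GB, 30 GB left
disk 4: place 11 GB, 9 GB left
disk 6: place 42 GB, 22 GB left
disk 3: place 5 GB, 0 GB left
disk 5: place 19 GB, 11 GB left
disk 7: place 44 GB, 20 GB left
7 disks × 64 GB = 448 GB; used 385 GB; unused 63 GB.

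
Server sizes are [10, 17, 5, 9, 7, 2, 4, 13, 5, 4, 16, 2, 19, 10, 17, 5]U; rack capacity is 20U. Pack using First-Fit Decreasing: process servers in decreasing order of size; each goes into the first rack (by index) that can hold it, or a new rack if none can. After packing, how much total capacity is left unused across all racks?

Sorted descending: 19, 17, 17, 16, 13, 10, 10, 9, 7, 5, 5, 5, 4, 4, 2, 2.
19U → rack 1 (remaining 1U)
17U → rack 2 (remaining 3U)
17U → rack 3 (remaining 3U)
16U → rack 4 (remaining 4U)
13U → rack 5 (remaining 7U)
10U → rack 6 (remaining 10U)
10U → rack 6 (remaining 0U)
9U → rack 7 (remaining 11U)
7U → rack 5 (remaining 0U)
5U → rack 7 (remaining 6U)
5U → rack 7 (remaining 1U)
5U → rack 8 (remaining 15U)
4U → rack 4 (remaining 0U)
4U → rack 8 (remaining 11U)
2U → rack 2 (remaining 1U)
2U → rack 3 (remaining 1U)
8 racks × 20U = 160U; used 145U; unused 15U.

15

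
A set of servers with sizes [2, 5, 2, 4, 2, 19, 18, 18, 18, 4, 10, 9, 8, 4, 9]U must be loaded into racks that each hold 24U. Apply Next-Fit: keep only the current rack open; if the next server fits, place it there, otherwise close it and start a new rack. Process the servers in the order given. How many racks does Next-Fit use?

7

Put 2U in rack 1; 22U remain.
Put 5U in rack 1; 17U remain.
Put 2U in rack 1; 15U remain.
Put 4U in rack 1; 11U remain.
Put 2U in rack 1; 9U remain.
Put 19U in rack 2; 5U remain.
Put 18U in rack 3; 6U remain.
Put 18U in rack 4; 6U remain.
Put 18U in rack 5; 6U remain.
Put 4U in rack 5; 2U remain.
Put 10U in rack 6; 14U remain.
Put 9U in rack 6; 5U remain.
Put 8U in rack 7; 16U remain.
Put 4U in rack 7; 12U remain.
Put 9U in rack 7; 3U remain.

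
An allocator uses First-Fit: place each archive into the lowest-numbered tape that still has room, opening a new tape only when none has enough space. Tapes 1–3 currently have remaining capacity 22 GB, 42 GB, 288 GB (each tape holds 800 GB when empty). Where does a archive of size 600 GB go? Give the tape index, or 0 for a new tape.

No tape has ≥ 600 GB free, so a new tape is opened.

0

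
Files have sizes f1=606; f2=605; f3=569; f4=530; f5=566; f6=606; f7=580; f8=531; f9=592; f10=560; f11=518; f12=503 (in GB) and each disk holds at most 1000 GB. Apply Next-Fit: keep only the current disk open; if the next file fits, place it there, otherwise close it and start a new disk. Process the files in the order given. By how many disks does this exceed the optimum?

Next-Fit: [606] [605] [569] [530] [566] [606] [580] [531] [592] [560] [518] [503] → 12 disks.
12 files exceed 500 GB (half the capacity), and no two of those can share a disk, so at least 12 disks are needed.
So 12 is already optimal.

0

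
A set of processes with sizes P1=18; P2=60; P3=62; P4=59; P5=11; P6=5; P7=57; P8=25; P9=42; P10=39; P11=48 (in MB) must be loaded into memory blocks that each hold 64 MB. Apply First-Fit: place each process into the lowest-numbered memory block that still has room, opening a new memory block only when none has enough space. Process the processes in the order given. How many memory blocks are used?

8 memory blocks

P1 (18 MB) → memory block 1 (remaining 46 MB)
P2 (60 MB) → memory block 2 (remaining 4 MB)
P3 (62 MB) → memory block 3 (remaining 2 MB)
P4 (59 MB) → memory block 4 (remaining 5 MB)
P5 (11 MB) → memory block 1 (remaining 35 MB)
P6 (5 MB) → memory block 1 (remaining 30 MB)
P7 (57 MB) → memory block 5 (remaining 7 MB)
P8 (25 MB) → memory block 1 (remaining 5 MB)
P9 (42 MB) → memory block 6 (remaining 22 MB)
P10 (39 MB) → memory block 7 (remaining 25 MB)
P11 (48 MB) → memory block 8 (remaining 16 MB)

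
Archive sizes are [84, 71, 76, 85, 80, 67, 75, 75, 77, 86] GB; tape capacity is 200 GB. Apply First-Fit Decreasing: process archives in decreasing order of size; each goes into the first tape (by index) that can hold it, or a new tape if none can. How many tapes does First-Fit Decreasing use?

5 tapes

Sorted descending: 86, 85, 84, 80, 77, 76, 75, 75, 71, 67.
Put 86 GB in tape 1; 114 GB remain.
Put 85 GB in tape 1; 29 GB remain.
Put 84 GB in tape 2; 116 GB remain.
Put 80 GB in tape 2; 36 GB remain.
Put 77 GB in tape 3; 123 GB remain.
Put 76 GB in tape 3; 47 GB remain.
Put 75 GB in tape 4; 125 GB remain.
Put 75 GB in tape 4; 50 GB remain.
Put 71 GB in tape 5; 129 GB remain.
Put 67 GB in tape 5; 62 GB remain.
Final tapes: [86,85] [84,80] [77,76] [75,75] [71,67].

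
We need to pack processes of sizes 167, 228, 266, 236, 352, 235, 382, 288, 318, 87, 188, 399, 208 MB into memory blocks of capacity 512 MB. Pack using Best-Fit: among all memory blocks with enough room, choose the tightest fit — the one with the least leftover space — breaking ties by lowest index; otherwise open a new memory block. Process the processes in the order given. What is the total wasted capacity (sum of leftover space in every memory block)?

167 MB → memory block 1 (remaining 345 MB)
228 MB → memory block 1 (remaining 117 MB)
266 MB → memory block 2 (remaining 246 MB)
236 MB → memory block 2 (remaining 10 MB)
352 MB → memory block 3 (remaining 160 MB)
235 MB → memory block 4 (remaining 277 MB)
382 MB → memory block 5 (remaining 130 MB)
288 MB → memory block 6 (remaining 224 MB)
318 MB → memory block 7 (remaining 194 MB)
87 MB → memory block 1 (remaining 30 MB)
188 MB → memory block 7 (remaining 6 MB)
399 MB → memory block 8 (remaining 113 MB)
208 MB → memory block 6 (remaining 16 MB)
8 memory blocks × 512 MB = 4096 MB; used 3354 MB; unused 742 MB.

742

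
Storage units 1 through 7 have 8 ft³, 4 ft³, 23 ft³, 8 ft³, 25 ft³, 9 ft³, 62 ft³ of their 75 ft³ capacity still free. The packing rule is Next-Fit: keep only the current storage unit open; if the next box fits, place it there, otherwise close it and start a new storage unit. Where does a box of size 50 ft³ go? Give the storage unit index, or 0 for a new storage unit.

Next-Fit only looks at storage unit 7, which has 62 ft³ free.
50 ft³ fits there.

7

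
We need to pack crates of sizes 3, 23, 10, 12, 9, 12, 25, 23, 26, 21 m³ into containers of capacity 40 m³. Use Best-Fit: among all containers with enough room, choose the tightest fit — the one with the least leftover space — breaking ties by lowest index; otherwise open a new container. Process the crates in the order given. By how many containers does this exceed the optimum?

1

Best-Fit: [3,23,10] [12,9,12] [25] [23] [26] [21] → 6 containers.
Total size 164 m³; any packing needs at least ⌈164/40⌉ = 5 containers.
An optimal packing achieves that bound: [26,12] [25,12,3] [23,10] [23,9] [21] → 5 containers.
Excess: 6 − 5 = 1.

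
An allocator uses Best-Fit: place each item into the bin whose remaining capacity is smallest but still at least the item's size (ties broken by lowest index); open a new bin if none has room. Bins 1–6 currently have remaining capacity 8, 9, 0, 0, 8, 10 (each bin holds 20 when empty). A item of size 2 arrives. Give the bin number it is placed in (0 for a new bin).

Bins with room: bin 1 (8), bin 2 (9), bin 5 (8), bin 6 (10).
Tightest fit is bin 1 with 8 free.

1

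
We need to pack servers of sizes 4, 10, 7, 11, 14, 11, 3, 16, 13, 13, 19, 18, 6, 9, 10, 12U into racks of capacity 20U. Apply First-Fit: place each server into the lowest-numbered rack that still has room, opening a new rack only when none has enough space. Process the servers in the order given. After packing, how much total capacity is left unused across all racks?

44

Put 4U in rack 1; 16U remain.
Put 10U in rack 1; 6U remain.
Put 7U in rack 2; 13U remain.
Put 11U in rack 2; 2U remain.
Put 14U in rack 3; 6U remain.
Put 11U in rack 4; 9U remain.
Put 3U in rack 1; 3U remain.
Put 16U in rack 5; 4U remain.
Put 13U in rack 6; 7U remain.
Put 13U in rack 7; 7U remain.
Put 19U in rack 8; 1U remain.
Put 18U in rack 9; 2U remain.
Put 6U in rack 3; 0U remain.
Put 9U in rack 4; 0U remain.
Put 10U in rack 10; 10U remain.
Put 12U in rack 11; 8U remain.
11 racks × 20U = 220U; used 176U; unused 44U.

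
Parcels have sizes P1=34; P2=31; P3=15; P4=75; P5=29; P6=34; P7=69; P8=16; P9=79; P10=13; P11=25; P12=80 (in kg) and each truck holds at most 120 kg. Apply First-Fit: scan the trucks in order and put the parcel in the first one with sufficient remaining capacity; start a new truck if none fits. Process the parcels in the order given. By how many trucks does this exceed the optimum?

First-Fit: [34,31,15,29] [75,34] [69,16,13] [79,25] [80] → 5 trucks.
Total size 500 kg; any packing needs at least ⌈500/120⌉ = 5 trucks.
So 5 is already optimal.

0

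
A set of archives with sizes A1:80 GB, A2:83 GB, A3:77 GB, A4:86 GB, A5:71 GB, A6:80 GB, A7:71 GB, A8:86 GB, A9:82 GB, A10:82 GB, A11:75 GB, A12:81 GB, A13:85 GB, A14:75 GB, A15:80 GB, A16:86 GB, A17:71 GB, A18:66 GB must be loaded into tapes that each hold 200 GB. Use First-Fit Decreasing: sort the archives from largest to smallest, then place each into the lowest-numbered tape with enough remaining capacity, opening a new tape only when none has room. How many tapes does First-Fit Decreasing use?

Sorted descending: 86, 86, 86, 85, 83, 82, 82, 81, 80, 80, 80, 77, 75, 75, 71, 71, 71, 66.
tape 1: place 86 GB, 114 GB left
tape 1: place 86 GB, 28 GB left
tape 2: place 86 GB, 114 GB left
tape 2: place 85 GB, 29 GB left
tape 3: place 83 GB, 117 GB left
tape 3: place 82 GB, 35 GB left
tape 4: place 82 GB, 118 GB left
tape 4: place 81 GB, 37 GB left
tape 5: place 80 GB, 120 GB left
tape 5: place 80 GB, 40 GB left
tape 6: place 80 GB, 120 GB left
tape 6: place 77 GB, 43 GB left
tape 7: place 75 GB, 125 GB left
tape 7: place 75 GB, 50 GB left
tape 8: place 71 GB, 129 GB left
tape 8: place 71 GB, 58 GB left
tape 9: place 71 GB, 129 GB left
tape 9: place 66 GB, 63 GB left
Final tapes: [86,86] [86,85] [83,82] [82,81] [80,80] [80,77] [75,75] [71,71] [71,66].

9 tapes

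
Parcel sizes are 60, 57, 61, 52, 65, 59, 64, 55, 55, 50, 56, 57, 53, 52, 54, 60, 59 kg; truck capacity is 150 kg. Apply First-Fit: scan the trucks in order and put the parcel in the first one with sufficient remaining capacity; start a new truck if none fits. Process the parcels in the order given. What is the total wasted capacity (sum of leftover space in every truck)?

381

truck 1: place 60 kg, 90 kg left
truck 1: place 57 kg, 33 kg left
truck 2: place 61 kg, 89 kg left
truck 2: place 52 kg, 37 kg left
truck 3: place 65 kg, 85 kg left
truck 3: place 59 kg, 26 kg left
truck 4: place 64 kg, 86 kg left
truck 4: place 55 kg, 31 kg left
truck 5: place 55 kg, 95 kg left
truck 5: place 50 kg, 45 kg left
truck 6: place 56 kg, 94 kg left
truck 6: place 57 kg, 37 kg left
truck 7: place 53 kg, 97 kg left
truck 7: place 52 kg, 45 kg left
truck 8: place 54 kg, 96 kg left
truck 8: place 60 kg, 36 kg left
truck 9: place 59 kg, 91 kg left
9 trucks × 150 kg = 1350 kg; used 969 kg; unused 381 kg.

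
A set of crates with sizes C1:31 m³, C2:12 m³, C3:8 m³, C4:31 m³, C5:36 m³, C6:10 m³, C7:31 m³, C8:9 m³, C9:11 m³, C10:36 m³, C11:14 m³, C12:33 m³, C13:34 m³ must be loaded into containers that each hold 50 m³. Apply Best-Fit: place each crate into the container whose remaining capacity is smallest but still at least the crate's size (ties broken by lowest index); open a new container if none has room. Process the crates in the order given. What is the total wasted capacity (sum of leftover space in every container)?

C1 (31 m³) → container 1 (remaining 19 m³)
C2 (12 m³) → container 1 (remaining 7 m³)
C3 (8 m³) → container 2 (remaining 42 m³)
C4 (31 m³) → container 2 (remaining 11 m³)
C5 (36 m³) → container 3 (remaining 14 m³)
C6 (10 m³) → container 2 (remaining 1 m³)
C7 (31 m³) → container 4 (remaining 19 m³)
C8 (9 m³) → container 3 (remaining 5 m³)
C9 (11 m³) → container 4 (remaining 8 m³)
C10 (36 m³) → container 5 (remaining 14 m³)
C11 (14 m³) → container 5 (remaining 0 m³)
C12 (33 m³) → container 6 (remaining 17 m³)
C13 (34 m³) → container 7 (remaining 16 m³)
7 containers × 50 m³ = 350 m³; used 296 m³; unused 54 m³.

54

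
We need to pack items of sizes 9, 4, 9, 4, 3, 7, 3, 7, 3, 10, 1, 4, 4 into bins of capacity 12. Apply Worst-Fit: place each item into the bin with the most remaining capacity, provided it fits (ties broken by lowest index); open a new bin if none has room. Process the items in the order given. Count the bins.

7 bins

bin 1: place 9, 3 left
bin 2: place 4, 8 left
bin 3: place 9, 3 left
bin 2: place 4, 4 left
bin 2: place 3, 1 left
bin 4: place 7, 5 left
bin 4: place 3, 2 left
bin 5: place 7, 5 left
bin 5: place 3, 2 left
bin 6: place 10, 2 left
bin 1: place 1, 2 left
bin 7: place 4, 8 left
bin 7: place 4, 4 left
Final bins: [9,1] [4,4,3] [9] [7,3] [7,3] [10] [4,4].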